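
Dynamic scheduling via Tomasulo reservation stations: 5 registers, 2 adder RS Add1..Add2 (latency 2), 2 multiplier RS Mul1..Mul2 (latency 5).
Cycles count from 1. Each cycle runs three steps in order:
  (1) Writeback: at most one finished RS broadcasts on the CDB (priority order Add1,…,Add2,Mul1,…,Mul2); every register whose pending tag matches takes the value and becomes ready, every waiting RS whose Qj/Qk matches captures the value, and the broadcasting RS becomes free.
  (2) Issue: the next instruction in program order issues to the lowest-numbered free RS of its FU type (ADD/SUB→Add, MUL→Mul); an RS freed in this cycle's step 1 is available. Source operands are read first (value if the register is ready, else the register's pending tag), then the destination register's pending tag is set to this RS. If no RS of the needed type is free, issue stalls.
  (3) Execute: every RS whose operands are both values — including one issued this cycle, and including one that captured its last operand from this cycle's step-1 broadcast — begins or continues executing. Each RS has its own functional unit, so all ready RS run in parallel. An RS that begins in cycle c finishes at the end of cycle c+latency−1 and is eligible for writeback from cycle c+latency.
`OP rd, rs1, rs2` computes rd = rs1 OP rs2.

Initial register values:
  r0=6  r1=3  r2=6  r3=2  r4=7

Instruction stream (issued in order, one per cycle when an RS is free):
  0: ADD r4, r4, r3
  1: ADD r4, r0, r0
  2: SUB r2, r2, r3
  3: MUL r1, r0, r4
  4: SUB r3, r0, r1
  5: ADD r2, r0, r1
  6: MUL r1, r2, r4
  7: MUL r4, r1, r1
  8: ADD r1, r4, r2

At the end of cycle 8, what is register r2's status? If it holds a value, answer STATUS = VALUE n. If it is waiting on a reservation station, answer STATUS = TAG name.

STATUS = TAG Add2

cycle 1: issue ADD r4<-Add1 // r0:6,r1:3,r2:6,r3:2,r4:Add1
cycle 2: issue ADD r4<-Add2 // r0:6,r1:3,r2:6,r3:2,r4:Add2
cycle 3: CDB Add1=9; issue SUB r2<-Add1 // r0:6,r1:3,r2:Add1,r3:2,r4:Add2
cycle 4: CDB Add2=12; issue MUL r1<-Mul1 // r0:6,r1:Mul1,r2:Add1,r3:2,r4:12
cycle 5: CDB Add1=4; issue SUB r3<-Add1 // r0:6,r1:Mul1,r2:4,r3:Add1,r4:12
cycle 6: issue ADD r2<-Add2 // r0:6,r1:Mul1,r2:Add2,r3:Add1,r4:12
cycle 7: issue MUL r1<-Mul2 // r0:6,r1:Mul2,r2:Add2,r3:Add1,r4:12
cycle 8: stall // r0:6,r1:Mul2,r2:Add2,r3:Add1,r4:12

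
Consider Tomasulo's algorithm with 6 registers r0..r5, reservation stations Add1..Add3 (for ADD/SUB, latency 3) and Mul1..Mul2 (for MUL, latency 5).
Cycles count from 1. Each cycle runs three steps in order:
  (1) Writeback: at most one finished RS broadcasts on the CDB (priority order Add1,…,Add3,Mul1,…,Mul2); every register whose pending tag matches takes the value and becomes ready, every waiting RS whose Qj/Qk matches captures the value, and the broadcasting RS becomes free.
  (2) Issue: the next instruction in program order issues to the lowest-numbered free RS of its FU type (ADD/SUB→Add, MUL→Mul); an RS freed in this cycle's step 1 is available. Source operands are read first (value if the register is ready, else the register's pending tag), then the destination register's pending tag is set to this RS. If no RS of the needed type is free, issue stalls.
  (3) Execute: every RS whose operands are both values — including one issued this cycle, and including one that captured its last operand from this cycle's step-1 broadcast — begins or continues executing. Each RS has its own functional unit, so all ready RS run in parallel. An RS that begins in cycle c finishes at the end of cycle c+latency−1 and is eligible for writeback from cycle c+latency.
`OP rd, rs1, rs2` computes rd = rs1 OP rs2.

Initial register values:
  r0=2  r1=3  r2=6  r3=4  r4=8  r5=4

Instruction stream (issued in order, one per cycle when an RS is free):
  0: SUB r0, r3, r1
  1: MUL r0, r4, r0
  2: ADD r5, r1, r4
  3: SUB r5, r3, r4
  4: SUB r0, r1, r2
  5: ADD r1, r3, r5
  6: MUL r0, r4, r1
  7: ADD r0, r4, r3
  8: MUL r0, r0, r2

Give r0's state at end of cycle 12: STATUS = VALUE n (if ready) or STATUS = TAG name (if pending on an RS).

STATUS = TAG Mul1

cycle 1: issue SUB r0<-Add1 // r0:Add1,r1:3,r2:6,r3:4,r4:8,r5:4
cycle 2: issue MUL r0<-Mul1 // r0:Mul1,r1:3,r2:6,r3:4,r4:8,r5:4
cycle 3: issue ADD r5<-Add2 // r0:Mul1,r1:3,r2:6,r3:4,r4:8,r5:Add2
cycle 4: CDB Add1=1; issue SUB r5<-Add1 // r0:Mul1,r1:3,r2:6,r3:4,r4:8,r5:Add1
cycle 5: issue SUB r0<-Add3 // r0:Add3,r1:3,r2:6,r3:4,r4:8,r5:Add1
cycle 6: CDB Add2=11; issue ADD r1<-Add2 // r0:Add3,r1:Add2,r2:6,r3:4,r4:8,r5:Add1
cycle 7: CDB Add1=-4; issue MUL r0<-Mul2 // r0:Mul2,r1:Add2,r2:6,r3:4,r4:8,r5:-4
cycle 8: CDB Add3=-3; issue ADD r0<-Add1 // r0:Add1,r1:Add2,r2:6,r3:4,r4:8,r5:-4
cycle 9: CDB Mul1=8; issue MUL r0<-Mul1 // r0:Mul1,r1:Add2,r2:6,r3:4,r4:8,r5:-4
cycle 10: CDB Add2=0 // r0:Mul1,r1:0,r2:6,r3:4,r4:8,r5:-4
cycle 11: CDB Add1=12 // r0:Mul1,r1:0,r2:6,r3:4,r4:8,r5:-4
cycle 12: - // r0:Mul1,r1:0,r2:6,r3:4,r4:8,r5:-4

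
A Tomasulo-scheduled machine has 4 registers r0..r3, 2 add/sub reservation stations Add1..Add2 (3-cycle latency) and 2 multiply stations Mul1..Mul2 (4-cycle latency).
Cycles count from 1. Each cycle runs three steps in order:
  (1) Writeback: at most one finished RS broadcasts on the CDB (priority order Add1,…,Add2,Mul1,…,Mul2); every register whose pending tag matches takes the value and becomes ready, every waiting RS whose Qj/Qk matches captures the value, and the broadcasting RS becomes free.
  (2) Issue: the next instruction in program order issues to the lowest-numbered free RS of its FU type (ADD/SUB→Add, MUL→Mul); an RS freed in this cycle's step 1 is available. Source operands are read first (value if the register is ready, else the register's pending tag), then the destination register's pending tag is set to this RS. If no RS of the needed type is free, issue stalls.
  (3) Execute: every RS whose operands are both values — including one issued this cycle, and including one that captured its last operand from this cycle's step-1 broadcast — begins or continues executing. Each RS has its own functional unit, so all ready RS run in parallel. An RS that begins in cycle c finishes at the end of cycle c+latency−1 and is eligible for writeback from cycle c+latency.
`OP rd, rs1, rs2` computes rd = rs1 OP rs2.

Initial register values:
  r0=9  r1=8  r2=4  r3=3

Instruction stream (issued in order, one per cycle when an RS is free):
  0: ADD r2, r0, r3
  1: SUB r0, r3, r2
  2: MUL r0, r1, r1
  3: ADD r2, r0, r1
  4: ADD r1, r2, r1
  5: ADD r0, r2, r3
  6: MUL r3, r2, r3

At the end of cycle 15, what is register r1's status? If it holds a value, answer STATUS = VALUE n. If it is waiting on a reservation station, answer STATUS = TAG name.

  c1: issue ADD r2<-Add1  regs: r0:9,r1:8,r2:Add1,r3:3
  c2: issue SUB r0<-Add2  regs: r0:Add2,r1:8,r2:Add1,r3:3
  c3: issue MUL r0<-Mul1  regs: r0:Mul1,r1:8,r2:Add1,r3:3
  c4: CDB Add1=12; issue ADD r2<-Add1  regs: r0:Mul1,r1:8,r2:Add1,r3:3
  c5: stall  regs: r0:Mul1,r1:8,r2:Add1,r3:3
  c6: stall  regs: r0:Mul1,r1:8,r2:Add1,r3:3
  c7: CDB Add2=-9; issue ADD r1<-Add2  regs: r0:Mul1,r1:Add2,r2:Add1,r3:3
  c8: CDB Mul1=64; stall  regs: r0:64,r1:Add2,r2:Add1,r3:3
  c9: stall  regs: r0:64,r1:Add2,r2:Add1,r3:3
  c10: stall  regs: r0:64,r1:Add2,r2:Add1,r3:3
  c11: CDB Add1=72; issue ADD r0<-Add1  regs: r0:Add1,r1:Add2,r2:72,r3:3
  c12: issue MUL r3<-Mul1  regs: r0:Add1,r1:Add2,r2:72,r3:Mul1
  c13: -  regs: r0:Add1,r1:Add2,r2:72,r3:Mul1
  c14: CDB Add1=75  regs: r0:75,r1:Add2,r2:72,r3:Mul1
  c15: CDB Add2=80  regs: r0:75,r1:80,r2:72,r3:Mul1

STATUS = VALUE 80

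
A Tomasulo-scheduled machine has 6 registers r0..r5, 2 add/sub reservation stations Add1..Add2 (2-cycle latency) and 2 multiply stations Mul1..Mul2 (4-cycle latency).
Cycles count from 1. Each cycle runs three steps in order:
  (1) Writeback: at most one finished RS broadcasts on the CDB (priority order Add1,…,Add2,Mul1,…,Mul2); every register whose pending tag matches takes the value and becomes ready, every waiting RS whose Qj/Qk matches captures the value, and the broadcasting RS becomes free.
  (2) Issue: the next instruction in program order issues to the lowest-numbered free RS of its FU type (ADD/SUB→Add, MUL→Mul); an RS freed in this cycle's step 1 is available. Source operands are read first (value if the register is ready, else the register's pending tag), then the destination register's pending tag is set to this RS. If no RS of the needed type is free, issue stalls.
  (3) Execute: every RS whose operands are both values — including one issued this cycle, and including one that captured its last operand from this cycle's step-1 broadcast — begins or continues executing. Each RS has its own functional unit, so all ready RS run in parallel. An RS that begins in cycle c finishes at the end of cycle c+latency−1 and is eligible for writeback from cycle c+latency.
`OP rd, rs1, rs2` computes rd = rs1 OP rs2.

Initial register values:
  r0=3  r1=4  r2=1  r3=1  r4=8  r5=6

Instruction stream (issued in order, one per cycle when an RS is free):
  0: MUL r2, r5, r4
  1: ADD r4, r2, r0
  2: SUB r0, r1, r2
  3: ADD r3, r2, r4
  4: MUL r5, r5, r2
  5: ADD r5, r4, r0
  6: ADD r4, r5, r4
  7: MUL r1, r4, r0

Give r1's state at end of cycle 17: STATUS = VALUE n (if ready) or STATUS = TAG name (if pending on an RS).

c1: issue MUL r2<-Mul1 | r0:3,r1:4,r2:Mul1,r3:1,r4:8,r5:6
c2: issue ADD r4<-Add1 | r0:3,r1:4,r2:Mul1,r3:1,r4:Add1,r5:6
c3: issue SUB r0<-Add2 | r0:Add2,r1:4,r2:Mul1,r3:1,r4:Add1,r5:6
c4: stall | r0:Add2,r1:4,r2:Mul1,r3:1,r4:Add1,r5:6
c5: CDB Mul1=48; stall | r0:Add2,r1:4,r2:48,r3:1,r4:Add1,r5:6
c6: stall | r0:Add2,r1:4,r2:48,r3:1,r4:Add1,r5:6
c7: CDB Add1=51; issue ADD r3<-Add1 | r0:Add2,r1:4,r2:48,r3:Add1,r4:51,r5:6
c8: CDB Add2=-44; issue MUL r5<-Mul1 | r0:-44,r1:4,r2:48,r3:Add1,r4:51,r5:Mul1
c9: CDB Add1=99; issue ADD r5<-Add1 | r0:-44,r1:4,r2:48,r3:99,r4:51,r5:Add1
c10: issue ADD r4<-Add2 | r0:-44,r1:4,r2:48,r3:99,r4:Add2,r5:Add1
c11: CDB Add1=7; issue MUL r1<-Mul2 | r0:-44,r1:Mul2,r2:48,r3:99,r4:Add2,r5:7
c12: CDB Mul1=288 | r0:-44,r1:Mul2,r2:48,r3:99,r4:Add2,r5:7
c13: CDB Add2=58 | r0:-44,r1:Mul2,r2:48,r3:99,r4:58,r5:7
c14: - | r0:-44,r1:Mul2,r2:48,r3:99,r4:58,r5:7
c15: - | r0:-44,r1:Mul2,r2:48,r3:99,r4:58,r5:7
c16: - | r0:-44,r1:Mul2,r2:48,r3:99,r4:58,r5:7
c17: CDB Mul2=-2552 | r0:-44,r1:-2552,r2:48,r3:99,r4:58,r5:7

STATUS = VALUE -2552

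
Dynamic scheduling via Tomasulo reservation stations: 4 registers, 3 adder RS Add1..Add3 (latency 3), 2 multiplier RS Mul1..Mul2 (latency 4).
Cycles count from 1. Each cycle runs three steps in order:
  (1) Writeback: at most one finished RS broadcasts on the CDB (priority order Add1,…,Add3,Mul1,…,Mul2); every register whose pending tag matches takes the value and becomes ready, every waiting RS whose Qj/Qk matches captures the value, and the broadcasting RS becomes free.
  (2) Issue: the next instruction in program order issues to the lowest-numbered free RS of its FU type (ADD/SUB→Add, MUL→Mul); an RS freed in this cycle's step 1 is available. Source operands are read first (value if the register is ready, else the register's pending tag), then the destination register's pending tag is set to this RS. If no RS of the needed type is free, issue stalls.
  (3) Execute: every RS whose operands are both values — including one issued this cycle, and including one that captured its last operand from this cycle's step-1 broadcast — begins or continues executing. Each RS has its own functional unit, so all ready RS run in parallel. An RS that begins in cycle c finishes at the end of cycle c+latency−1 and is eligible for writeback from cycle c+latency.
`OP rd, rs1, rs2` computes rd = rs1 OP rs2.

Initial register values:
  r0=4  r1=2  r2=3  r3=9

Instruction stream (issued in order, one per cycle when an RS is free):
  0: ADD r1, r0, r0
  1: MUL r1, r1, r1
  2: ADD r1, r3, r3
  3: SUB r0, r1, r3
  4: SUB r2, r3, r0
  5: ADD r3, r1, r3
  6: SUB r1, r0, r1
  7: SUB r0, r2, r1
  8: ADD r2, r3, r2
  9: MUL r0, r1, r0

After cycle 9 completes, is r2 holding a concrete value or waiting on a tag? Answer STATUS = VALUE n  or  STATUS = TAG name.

cycle 1: issue ADD r1<-Add1 // r0:4,r1:Add1,r2:3,r3:9
cycle 2: issue MUL r1<-Mul1 // r0:4,r1:Mul1,r2:3,r3:9
cycle 3: issue ADD r1<-Add2 // r0:4,r1:Add2,r2:3,r3:9
cycle 4: CDB Add1=8; issue SUB r0<-Add1 // r0:Add1,r1:Add2,r2:3,r3:9
cycle 5: issue SUB r2<-Add3 // r0:Add1,r1:Add2,r2:Add3,r3:9
cycle 6: CDB Add2=18; issue ADD r3<-Add2 // r0:Add1,r1:18,r2:Add3,r3:Add2
cycle 7: stall // r0:Add1,r1:18,r2:Add3,r3:Add2
cycle 8: CDB Mul1=64; stall // r0:Add1,r1:18,r2:Add3,r3:Add2
cycle 9: CDB Add1=9; issue SUB r1<-Add1 // r0:9,r1:Add1,r2:Add3,r3:Add2

STATUS = TAG Add3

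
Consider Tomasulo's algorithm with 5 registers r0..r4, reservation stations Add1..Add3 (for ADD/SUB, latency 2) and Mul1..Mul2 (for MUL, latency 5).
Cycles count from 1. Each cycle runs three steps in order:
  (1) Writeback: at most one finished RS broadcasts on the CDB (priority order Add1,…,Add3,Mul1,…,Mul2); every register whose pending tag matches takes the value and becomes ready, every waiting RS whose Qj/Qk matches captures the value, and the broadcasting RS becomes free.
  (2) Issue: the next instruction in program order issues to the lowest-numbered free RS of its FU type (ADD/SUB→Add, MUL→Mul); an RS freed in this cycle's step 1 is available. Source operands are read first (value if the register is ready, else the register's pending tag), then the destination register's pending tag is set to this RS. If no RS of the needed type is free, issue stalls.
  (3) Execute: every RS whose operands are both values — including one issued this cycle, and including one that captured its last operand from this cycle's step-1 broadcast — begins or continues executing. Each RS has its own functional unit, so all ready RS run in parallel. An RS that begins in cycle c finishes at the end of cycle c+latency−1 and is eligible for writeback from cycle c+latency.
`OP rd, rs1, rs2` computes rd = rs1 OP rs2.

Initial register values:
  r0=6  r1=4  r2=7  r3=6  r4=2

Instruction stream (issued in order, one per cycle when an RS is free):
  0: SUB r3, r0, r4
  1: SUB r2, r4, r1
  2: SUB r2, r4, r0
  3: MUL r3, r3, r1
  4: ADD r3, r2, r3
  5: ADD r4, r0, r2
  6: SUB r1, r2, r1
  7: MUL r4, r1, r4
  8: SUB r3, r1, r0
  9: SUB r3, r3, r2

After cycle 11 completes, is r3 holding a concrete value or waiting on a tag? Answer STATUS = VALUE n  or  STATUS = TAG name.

STATUS = TAG Add3

c1: issue SUB r3<-Add1 | r0:6,r1:4,r2:7,r3:Add1,r4:2
c2: issue SUB r2<-Add2 | r0:6,r1:4,r2:Add2,r3:Add1,r4:2
c3: CDB Add1=4; issue SUB r2<-Add1 | r0:6,r1:4,r2:Add1,r3:4,r4:2
c4: CDB Add2=-2; issue MUL r3<-Mul1 | r0:6,r1:4,r2:Add1,r3:Mul1,r4:2
c5: CDB Add1=-4; issue ADD r3<-Add1 | r0:6,r1:4,r2:-4,r3:Add1,r4:2
c6: issue ADD r4<-Add2 | r0:6,r1:4,r2:-4,r3:Add1,r4:Add2
c7: issue SUB r1<-Add3 | r0:6,r1:Add3,r2:-4,r3:Add1,r4:Add2
c8: CDB Add2=2; issue MUL r4<-Mul2 | r0:6,r1:Add3,r2:-4,r3:Add1,r4:Mul2
c9: CDB Add3=-8; issue SUB r3<-Add2 | r0:6,r1:-8,r2:-4,r3:Add2,r4:Mul2
c10: CDB Mul1=16; issue SUB r3<-Add3 | r0:6,r1:-8,r2:-4,r3:Add3,r4:Mul2
c11: CDB Add2=-14 | r0:6,r1:-8,r2:-4,r3:Add3,r4:Mul2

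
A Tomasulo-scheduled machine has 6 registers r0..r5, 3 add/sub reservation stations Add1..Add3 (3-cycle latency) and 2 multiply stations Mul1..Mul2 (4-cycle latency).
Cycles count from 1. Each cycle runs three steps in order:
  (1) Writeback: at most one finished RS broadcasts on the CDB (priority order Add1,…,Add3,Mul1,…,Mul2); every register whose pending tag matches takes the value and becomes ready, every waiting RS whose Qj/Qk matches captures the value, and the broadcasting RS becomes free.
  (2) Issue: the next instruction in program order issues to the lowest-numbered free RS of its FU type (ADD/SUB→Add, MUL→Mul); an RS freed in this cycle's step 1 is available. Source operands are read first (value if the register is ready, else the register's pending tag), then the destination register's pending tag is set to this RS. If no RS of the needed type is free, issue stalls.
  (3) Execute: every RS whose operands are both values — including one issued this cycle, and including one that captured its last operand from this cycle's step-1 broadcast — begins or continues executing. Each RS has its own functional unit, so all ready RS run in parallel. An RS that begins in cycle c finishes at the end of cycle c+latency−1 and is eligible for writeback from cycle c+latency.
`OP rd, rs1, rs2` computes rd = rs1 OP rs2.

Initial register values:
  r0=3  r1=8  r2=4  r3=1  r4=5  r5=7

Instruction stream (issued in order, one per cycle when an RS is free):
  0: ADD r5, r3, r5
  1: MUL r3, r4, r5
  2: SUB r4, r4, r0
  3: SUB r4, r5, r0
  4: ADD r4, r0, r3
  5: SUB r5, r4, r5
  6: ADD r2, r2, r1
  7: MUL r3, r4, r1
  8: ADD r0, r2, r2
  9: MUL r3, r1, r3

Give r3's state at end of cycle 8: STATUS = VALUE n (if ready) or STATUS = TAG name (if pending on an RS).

STATUS = TAG Mul1

c1: issue ADD r5<-Add1 | r0:3,r1:8,r2:4,r3:1,r4:5,r5:Add1
c2: issue MUL r3<-Mul1 | r0:3,r1:8,r2:4,r3:Mul1,r4:5,r5:Add1
c3: issue SUB r4<-Add2 | r0:3,r1:8,r2:4,r3:Mul1,r4:Add2,r5:Add1
c4: CDB Add1=8; issue SUB r4<-Add1 | r0:3,r1:8,r2:4,r3:Mul1,r4:Add1,r5:8
c5: issue ADD r4<-Add3 | r0:3,r1:8,r2:4,r3:Mul1,r4:Add3,r5:8
c6: CDB Add2=2; issue SUB r5<-Add2 | r0:3,r1:8,r2:4,r3:Mul1,r4:Add3,r5:Add2
c7: CDB Add1=5; issue ADD r2<-Add1 | r0:3,r1:8,r2:Add1,r3:Mul1,r4:Add3,r5:Add2
c8: CDB Mul1=40; issue MUL r3<-Mul1 | r0:3,r1:8,r2:Add1,r3:Mul1,r4:Add3,r5:Add2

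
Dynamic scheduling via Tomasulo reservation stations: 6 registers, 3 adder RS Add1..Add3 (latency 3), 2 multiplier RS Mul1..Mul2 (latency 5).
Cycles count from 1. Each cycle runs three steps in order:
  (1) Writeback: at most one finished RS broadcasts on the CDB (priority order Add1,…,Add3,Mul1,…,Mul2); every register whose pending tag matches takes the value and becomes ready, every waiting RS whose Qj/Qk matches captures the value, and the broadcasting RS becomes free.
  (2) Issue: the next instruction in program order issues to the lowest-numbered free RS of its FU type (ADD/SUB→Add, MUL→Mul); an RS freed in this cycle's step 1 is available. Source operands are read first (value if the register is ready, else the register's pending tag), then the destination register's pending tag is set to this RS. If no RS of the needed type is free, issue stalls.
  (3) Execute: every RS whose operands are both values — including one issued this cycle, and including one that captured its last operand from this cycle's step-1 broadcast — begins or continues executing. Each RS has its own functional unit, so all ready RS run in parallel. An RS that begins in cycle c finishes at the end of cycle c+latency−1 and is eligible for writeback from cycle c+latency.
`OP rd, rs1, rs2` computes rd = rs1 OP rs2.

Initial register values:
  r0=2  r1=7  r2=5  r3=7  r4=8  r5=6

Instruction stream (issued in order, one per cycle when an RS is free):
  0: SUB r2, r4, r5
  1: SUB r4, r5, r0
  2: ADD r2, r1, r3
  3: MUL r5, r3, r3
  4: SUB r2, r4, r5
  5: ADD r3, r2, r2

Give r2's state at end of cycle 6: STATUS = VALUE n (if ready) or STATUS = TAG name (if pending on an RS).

STATUS = TAG Add1

cycle 1: issue SUB r2<-Add1 // r0:2,r1:7,r2:Add1,r3:7,r4:8,r5:6
cycle 2: issue SUB r4<-Add2 // r0:2,r1:7,r2:Add1,r3:7,r4:Add2,r5:6
cycle 3: issue ADD r2<-Add3 // r0:2,r1:7,r2:Add3,r3:7,r4:Add2,r5:6
cycle 4: CDB Add1=2; issue MUL r5<-Mul1 // r0:2,r1:7,r2:Add3,r3:7,r4:Add2,r5:Mul1
cycle 5: CDB Add2=4; issue SUB r2<-Add1 // r0:2,r1:7,r2:Add1,r3:7,r4:4,r5:Mul1
cycle 6: CDB Add3=14; issue ADD r3<-Add2 // r0:2,r1:7,r2:Add1,r3:Add2,r4:4,r5:Mul1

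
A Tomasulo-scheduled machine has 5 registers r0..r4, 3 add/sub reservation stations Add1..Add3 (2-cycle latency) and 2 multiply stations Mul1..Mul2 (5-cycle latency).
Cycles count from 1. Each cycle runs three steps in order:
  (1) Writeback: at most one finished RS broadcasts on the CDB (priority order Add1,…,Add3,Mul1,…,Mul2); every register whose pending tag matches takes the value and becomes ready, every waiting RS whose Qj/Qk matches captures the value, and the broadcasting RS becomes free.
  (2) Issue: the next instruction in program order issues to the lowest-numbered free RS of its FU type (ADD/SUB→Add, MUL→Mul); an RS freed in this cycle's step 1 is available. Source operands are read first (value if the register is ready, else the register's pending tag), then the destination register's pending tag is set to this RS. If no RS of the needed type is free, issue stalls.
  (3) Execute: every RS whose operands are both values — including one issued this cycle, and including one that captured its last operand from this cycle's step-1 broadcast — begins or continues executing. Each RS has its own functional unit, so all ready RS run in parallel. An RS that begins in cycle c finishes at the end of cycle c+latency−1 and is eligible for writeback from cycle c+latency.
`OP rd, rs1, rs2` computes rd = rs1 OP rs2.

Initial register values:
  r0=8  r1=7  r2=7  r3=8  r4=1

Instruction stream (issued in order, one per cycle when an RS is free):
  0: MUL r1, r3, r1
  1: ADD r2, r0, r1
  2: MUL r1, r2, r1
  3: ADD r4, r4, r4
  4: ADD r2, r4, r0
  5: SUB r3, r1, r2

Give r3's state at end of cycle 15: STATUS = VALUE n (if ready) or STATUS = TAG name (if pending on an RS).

STATUS = TAG Add2

c1: issue MUL r1<-Mul1 | r0:8,r1:Mul1,r2:7,r3:8,r4:1
c2: issue ADD r2<-Add1 | r0:8,r1:Mul1,r2:Add1,r3:8,r4:1
c3: issue MUL r1<-Mul2 | r0:8,r1:Mul2,r2:Add1,r3:8,r4:1
c4: issue ADD r4<-Add2 | r0:8,r1:Mul2,r2:Add1,r3:8,r4:Add2
c5: issue ADD r2<-Add3 | r0:8,r1:Mul2,r2:Add3,r3:8,r4:Add2
c6: CDB Add2=2; issue SUB r3<-Add2 | r0:8,r1:Mul2,r2:Add3,r3:Add2,r4:2
c7: CDB Mul1=56 | r0:8,r1:Mul2,r2:Add3,r3:Add2,r4:2
c8: CDB Add3=10 | r0:8,r1:Mul2,r2:10,r3:Add2,r4:2
c9: CDB Add1=64 | r0:8,r1:Mul2,r2:10,r3:Add2,r4:2
c10: - | r0:8,r1:Mul2,r2:10,r3:Add2,r4:2
c11: - | r0:8,r1:Mul2,r2:10,r3:Add2,r4:2
c12: - | r0:8,r1:Mul2,r2:10,r3:Add2,r4:2
c13: - | r0:8,r1:Mul2,r2:10,r3:Add2,r4:2
c14: CDB Mul2=3584 | r0:8,r1:3584,r2:10,r3:Add2,r4:2
c15: - | r0:8,r1:3584,r2:10,r3:Add2,r4:2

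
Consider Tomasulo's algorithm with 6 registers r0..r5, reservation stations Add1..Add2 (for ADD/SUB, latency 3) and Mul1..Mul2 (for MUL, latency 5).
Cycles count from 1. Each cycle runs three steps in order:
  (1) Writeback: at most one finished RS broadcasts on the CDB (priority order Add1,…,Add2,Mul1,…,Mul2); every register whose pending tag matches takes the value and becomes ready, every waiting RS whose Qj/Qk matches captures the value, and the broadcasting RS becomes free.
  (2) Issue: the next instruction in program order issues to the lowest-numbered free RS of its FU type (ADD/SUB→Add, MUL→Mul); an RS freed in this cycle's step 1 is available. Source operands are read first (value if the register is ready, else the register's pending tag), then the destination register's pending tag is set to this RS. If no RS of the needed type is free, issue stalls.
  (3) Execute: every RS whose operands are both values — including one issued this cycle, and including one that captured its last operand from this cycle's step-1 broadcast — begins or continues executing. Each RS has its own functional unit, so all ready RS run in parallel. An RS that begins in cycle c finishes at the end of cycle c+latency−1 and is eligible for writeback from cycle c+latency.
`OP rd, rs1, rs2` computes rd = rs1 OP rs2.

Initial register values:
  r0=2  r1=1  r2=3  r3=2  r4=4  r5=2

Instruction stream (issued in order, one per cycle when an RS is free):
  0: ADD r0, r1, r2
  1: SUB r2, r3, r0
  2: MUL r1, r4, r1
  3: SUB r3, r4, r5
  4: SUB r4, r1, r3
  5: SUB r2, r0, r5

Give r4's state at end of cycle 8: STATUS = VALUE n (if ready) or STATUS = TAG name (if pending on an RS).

  c1: issue ADD r0<-Add1  regs: r0:Add1,r1:1,r2:3,r3:2,r4:4,r5:2
  c2: issue SUB r2<-Add2  regs: r0:Add1,r1:1,r2:Add2,r3:2,r4:4,r5:2
  c3: issue MUL r1<-Mul1  regs: r0:Add1,r1:Mul1,r2:Add2,r3:2,r4:4,r5:2
  c4: CDB Add1=4; issue SUB r3<-Add1  regs: r0:4,r1:Mul1,r2:Add2,r3:Add1,r4:4,r5:2
  c5: stall  regs: r0:4,r1:Mul1,r2:Add2,r3:Add1,r4:4,r5:2
  c6: stall  regs: r0:4,r1:Mul1,r2:Add2,r3:Add1,r4:4,r5:2
  c7: CDB Add1=2; issue SUB r4<-Add1  regs: r0:4,r1:Mul1,r2:Add2,r3:2,r4:Add1,r5:2
  c8: CDB Add2=-2; issue SUB r2<-Add2  regs: r0:4,r1:Mul1,r2:Add2,r3:2,r4:Add1,r5:2

STATUS = TAG Add1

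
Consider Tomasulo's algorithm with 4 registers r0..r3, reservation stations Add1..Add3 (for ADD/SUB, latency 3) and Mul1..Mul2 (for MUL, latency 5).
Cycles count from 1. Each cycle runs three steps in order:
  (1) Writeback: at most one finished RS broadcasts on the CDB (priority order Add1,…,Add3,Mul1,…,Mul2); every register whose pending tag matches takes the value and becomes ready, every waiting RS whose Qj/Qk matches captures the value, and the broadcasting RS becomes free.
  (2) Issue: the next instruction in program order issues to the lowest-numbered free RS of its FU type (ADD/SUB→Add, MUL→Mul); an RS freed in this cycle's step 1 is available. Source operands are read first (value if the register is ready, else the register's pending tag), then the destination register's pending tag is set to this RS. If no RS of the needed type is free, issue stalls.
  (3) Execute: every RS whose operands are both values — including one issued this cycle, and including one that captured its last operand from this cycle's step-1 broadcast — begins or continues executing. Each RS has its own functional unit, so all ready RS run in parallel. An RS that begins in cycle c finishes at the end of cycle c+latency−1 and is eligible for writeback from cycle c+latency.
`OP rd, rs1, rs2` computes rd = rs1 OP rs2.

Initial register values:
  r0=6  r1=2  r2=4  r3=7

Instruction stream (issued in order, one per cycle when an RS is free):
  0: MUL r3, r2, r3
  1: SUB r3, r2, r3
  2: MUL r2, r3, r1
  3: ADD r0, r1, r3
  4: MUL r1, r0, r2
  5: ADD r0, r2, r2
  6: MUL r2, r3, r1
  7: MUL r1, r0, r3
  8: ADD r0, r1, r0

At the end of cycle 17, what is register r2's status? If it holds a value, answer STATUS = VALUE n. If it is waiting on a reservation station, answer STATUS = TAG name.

STATUS = TAG Mul2

  c1: issue MUL r3<-Mul1  regs: r0:6,r1:2,r2:4,r3:Mul1
  c2: issue SUB r3<-Add1  regs: r0:6,r1:2,r2:4,r3:Add1
  c3: issue MUL r2<-Mul2  regs: r0:6,r1:2,r2:Mul2,r3:Add1
  c4: issue ADD r0<-Add2  regs: r0:Add2,r1:2,r2:Mul2,r3:Add1
  c5: stall  regs: r0:Add2,r1:2,r2:Mul2,r3:Add1
  c6: CDB Mul1=28; issue MUL r1<-Mul1  regs: r0:Add2,r1:Mul1,r2:Mul2,r3:Add1
  c7: issue ADD r0<-Add3  regs: r0:Add3,r1:Mul1,r2:Mul2,r3:Add1
  c8: stall  regs: r0:Add3,r1:Mul1,r2:Mul2,r3:Add1
  c9: CDB Add1=-24; stall  regs: r0:Add3,r1:Mul1,r2:Mul2,r3:-24
  c10: stall  regs: r0:Add3,r1:Mul1,r2:Mul2,r3:-24
  c11: stall  regs: r0:Add3,r1:Mul1,r2:Mul2,r3:-24
  c12: CDB Add2=-22; stall  regs: r0:Add3,r1:Mul1,r2:Mul2,r3:-24
  c13: stall  regs: r0:Add3,r1:Mul1,r2:Mul2,r3:-24
  c14: CDB Mul2=-48; issue MUL r2<-Mul2  regs: r0:Add3,r1:Mul1,r2:Mul2,r3:-24
  c15: stall  regs: r0:Add3,r1:Mul1,r2:Mul2,r3:-24
  c16: stall  regs: r0:Add3,r1:Mul1,r2:Mul2,r3:-24
  c17: CDB Add3=-96; stall  regs: r0:-96,r1:Mul1,r2:Mul2,r3:-24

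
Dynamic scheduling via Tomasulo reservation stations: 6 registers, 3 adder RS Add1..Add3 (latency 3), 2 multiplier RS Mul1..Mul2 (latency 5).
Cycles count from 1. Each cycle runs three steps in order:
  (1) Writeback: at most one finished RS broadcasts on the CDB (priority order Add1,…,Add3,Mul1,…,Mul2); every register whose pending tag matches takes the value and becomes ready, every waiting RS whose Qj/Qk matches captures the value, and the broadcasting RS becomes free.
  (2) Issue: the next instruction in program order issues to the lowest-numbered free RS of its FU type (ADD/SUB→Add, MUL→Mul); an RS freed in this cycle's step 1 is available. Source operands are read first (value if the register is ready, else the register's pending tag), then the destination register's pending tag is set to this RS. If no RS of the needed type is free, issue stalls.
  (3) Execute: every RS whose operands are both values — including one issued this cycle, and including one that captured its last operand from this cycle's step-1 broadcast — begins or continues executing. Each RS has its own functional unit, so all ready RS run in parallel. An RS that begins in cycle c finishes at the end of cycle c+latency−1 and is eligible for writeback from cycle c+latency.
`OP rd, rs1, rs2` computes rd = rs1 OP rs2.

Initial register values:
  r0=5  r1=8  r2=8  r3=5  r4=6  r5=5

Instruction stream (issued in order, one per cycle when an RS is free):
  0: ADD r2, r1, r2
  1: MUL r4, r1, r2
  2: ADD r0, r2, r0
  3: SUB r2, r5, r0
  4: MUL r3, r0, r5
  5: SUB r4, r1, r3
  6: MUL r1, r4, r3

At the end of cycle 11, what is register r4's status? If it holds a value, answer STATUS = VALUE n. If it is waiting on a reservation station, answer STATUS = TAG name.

STATUS = TAG Add3

c1: issue ADD r2<-Add1 | r0:5,r1:8,r2:Add1,r3:5,r4:6,r5:5
c2: issue MUL r4<-Mul1 | r0:5,r1:8,r2:Add1,r3:5,r4:Mul1,r5:5
c3: issue ADD r0<-Add2 | r0:Add2,r1:8,r2:Add1,r3:5,r4:Mul1,r5:5
c4: CDB Add1=16; issue SUB r2<-Add1 | r0:Add2,r1:8,r2:Add1,r3:5,r4:Mul1,r5:5
c5: issue MUL r3<-Mul2 | r0:Add2,r1:8,r2:Add1,r3:Mul2,r4:Mul1,r5:5
c6: issue SUB r4<-Add3 | r0:Add2,r1:8,r2:Add1,r3:Mul2,r4:Add3,r5:5
c7: CDB Add2=21; stall | r0:21,r1:8,r2:Add1,r3:Mul2,r4:Add3,r5:5
c8: stall | r0:21,r1:8,r2:Add1,r3:Mul2,r4:Add3,r5:5
c9: CDB Mul1=128; issue MUL r1<-Mul1 | r0:21,r1:Mul1,r2:Add1,r3:Mul2,r4:Add3,r5:5
c10: CDB Add1=-16 | r0:21,r1:Mul1,r2:-16,r3:Mul2,r4:Add3,r5:5
c11: - | r0:21,r1:Mul1,r2:-16,r3:Mul2,r4:Add3,r5:5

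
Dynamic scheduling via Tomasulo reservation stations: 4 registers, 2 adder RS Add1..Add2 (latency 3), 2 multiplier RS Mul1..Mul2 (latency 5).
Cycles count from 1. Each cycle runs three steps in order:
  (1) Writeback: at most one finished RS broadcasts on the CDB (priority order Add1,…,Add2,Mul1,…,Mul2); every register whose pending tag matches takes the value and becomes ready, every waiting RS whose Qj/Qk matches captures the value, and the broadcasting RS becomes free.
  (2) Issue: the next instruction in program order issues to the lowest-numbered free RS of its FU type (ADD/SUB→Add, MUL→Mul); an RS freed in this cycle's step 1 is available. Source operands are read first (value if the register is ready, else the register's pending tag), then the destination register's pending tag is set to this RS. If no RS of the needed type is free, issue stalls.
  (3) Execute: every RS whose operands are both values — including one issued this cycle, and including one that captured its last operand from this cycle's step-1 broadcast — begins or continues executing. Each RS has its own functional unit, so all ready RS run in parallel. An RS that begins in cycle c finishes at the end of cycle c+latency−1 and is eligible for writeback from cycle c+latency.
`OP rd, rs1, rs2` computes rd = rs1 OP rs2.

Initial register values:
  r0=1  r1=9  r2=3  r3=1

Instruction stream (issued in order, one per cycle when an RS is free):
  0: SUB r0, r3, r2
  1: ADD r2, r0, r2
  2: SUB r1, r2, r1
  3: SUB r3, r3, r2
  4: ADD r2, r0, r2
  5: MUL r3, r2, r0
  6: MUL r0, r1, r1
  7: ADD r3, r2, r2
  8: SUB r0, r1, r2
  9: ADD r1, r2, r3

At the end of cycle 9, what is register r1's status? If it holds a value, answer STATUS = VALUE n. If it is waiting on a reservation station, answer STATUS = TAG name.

c1: issue SUB r0<-Add1 | r0:Add1,r1:9,r2:3,r3:1
c2: issue ADD r2<-Add2 | r0:Add1,r1:9,r2:Add2,r3:1
c3: stall | r0:Add1,r1:9,r2:Add2,r3:1
c4: CDB Add1=-2; issue SUB r1<-Add1 | r0:-2,r1:Add1,r2:Add2,r3:1
c5: stall | r0:-2,r1:Add1,r2:Add2,r3:1
c6: stall | r0:-2,r1:Add1,r2:Add2,r3:1
c7: CDB Add2=1; issue SUB r3<-Add2 | r0:-2,r1:Add1,r2:1,r3:Add2
c8: stall | r0:-2,r1:Add1,r2:1,r3:Add2
c9: stall | r0:-2,r1:Add1,r2:1,r3:Add2

STATUS = TAG Add1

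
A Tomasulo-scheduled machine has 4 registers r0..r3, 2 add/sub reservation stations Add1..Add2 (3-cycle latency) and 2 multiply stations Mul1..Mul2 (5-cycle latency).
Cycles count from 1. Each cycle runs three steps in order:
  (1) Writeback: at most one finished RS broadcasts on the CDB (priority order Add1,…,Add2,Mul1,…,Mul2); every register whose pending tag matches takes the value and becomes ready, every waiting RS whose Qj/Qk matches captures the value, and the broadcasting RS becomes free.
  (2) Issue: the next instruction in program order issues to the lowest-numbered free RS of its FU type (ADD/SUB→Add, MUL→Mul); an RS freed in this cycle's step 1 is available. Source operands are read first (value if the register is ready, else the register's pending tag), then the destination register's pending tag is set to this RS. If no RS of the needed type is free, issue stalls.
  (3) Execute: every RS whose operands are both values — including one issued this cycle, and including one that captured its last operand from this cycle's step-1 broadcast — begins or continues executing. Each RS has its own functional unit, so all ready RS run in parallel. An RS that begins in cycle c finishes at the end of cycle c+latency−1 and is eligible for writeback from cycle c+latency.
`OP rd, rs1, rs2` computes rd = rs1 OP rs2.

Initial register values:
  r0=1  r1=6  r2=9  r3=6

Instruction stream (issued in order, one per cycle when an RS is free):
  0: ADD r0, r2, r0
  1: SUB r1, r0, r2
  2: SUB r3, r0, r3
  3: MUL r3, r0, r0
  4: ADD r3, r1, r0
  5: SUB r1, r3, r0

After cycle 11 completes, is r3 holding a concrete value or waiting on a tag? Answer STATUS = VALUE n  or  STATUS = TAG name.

cycle 1: issue ADD r0<-Add1 // r0:Add1,r1:6,r2:9,r3:6
cycle 2: issue SUB r1<-Add2 // r0:Add1,r1:Add2,r2:9,r3:6
cycle 3: stall // r0:Add1,r1:Add2,r2:9,r3:6
cycle 4: CDB Add1=10; issue SUB r3<-Add1 // r0:10,r1:Add2,r2:9,r3:Add1
cycle 5: issue MUL r3<-Mul1 // r0:10,r1:Add2,r2:9,r3:Mul1
cycle 6: stall // r0:10,r1:Add2,r2:9,r3:Mul1
cycle 7: CDB Add1=4; issue ADD r3<-Add1 // r0:10,r1:Add2,r2:9,r3:Add1
cycle 8: CDB Add2=1; issue SUB r1<-Add2 // r0:10,r1:Add2,r2:9,r3:Add1
cycle 9: - // r0:10,r1:Add2,r2:9,r3:Add1
cycle 10: CDB Mul1=100 // r0:10,r1:Add2,r2:9,r3:Add1
cycle 11: CDB Add1=11 // r0:10,r1:Add2,r2:9,r3:11

STATUS = VALUE 11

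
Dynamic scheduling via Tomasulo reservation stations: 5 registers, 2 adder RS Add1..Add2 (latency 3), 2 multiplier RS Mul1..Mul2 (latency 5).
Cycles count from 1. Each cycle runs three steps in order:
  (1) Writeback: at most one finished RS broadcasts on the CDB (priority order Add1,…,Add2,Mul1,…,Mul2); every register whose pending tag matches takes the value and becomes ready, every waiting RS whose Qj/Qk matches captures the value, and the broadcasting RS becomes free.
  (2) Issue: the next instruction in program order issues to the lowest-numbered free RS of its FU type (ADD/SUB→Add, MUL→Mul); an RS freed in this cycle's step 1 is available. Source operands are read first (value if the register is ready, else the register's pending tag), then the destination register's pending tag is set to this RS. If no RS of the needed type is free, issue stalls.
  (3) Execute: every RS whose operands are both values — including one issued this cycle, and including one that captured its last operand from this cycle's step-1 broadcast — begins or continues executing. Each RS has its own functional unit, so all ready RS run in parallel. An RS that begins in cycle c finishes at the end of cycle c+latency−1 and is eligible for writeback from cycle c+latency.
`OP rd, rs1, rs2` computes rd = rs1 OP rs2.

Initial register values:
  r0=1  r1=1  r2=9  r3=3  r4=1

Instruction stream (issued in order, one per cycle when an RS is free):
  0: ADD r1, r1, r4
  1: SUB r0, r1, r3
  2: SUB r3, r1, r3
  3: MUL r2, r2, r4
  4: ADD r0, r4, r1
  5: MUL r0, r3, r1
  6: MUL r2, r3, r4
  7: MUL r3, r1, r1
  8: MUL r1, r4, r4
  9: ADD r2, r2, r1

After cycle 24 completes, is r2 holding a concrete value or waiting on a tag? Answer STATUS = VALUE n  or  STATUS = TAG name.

c1: issue ADD r1<-Add1 | r0:1,r1:Add1,r2:9,r3:3,r4:1
c2: issue SUB r0<-Add2 | r0:Add2,r1:Add1,r2:9,r3:3,r4:1
c3: stall | r0:Add2,r1:Add1,r2:9,r3:3,r4:1
c4: CDB Add1=2; issue SUB r3<-Add1 | r0:Add2,r1:2,r2:9,r3:Add1,r4:1
c5: issue MUL r2<-Mul1 | r0:Add2,r1:2,r2:Mul1,r3:Add1,r4:1
c6: stall | r0:Add2,r1:2,r2:Mul1,r3:Add1,r4:1
c7: CDB Add1=-1; issue ADD r0<-Add1 | r0:Add1,r1:2,r2:Mul1,r3:-1,r4:1
c8: CDB Add2=-1; issue MUL r0<-Mul2 | r0:Mul2,r1:2,r2:Mul1,r3:-1,r4:1
c9: stall | r0:Mul2,r1:2,r2:Mul1,r3:-1,r4:1
c10: CDB Add1=3; stall | r0:Mul2,r1:2,r2:Mul1,r3:-1,r4:1
c11: CDB Mul1=9; issue MUL r2<-Mul1 | r0:Mul2,r1:2,r2:Mul1,r3:-1,r4:1
c12: stall | r0:Mul2,r1:2,r2:Mul1,r3:-1,r4:1
c13: CDB Mul2=-2; issue MUL r3<-Mul2 | r0:-2,r1:2,r2:Mul1,r3:Mul2,r4:1
c14: stall | r0:-2,r1:2,r2:Mul1,r3:Mul2,r4:1
c15: stall | r0:-2,r1:2,r2:Mul1,r3:Mul2,r4:1
c16: CDB Mul1=-1; issue MUL r1<-Mul1 | r0:-2,r1:Mul1,r2:-1,r3:Mul2,r4:1
c17: issue ADD r2<-Add1 | r0:-2,r1:Mul1,r2:Add1,r3:Mul2,r4:1
c18: CDB Mul2=4 | r0:-2,r1:Mul1,r2:Add1,r3:4,r4:1
c19: - | r0:-2,r1:Mul1,r2:Add1,r3:4,r4:1
c20: - | r0:-2,r1:Mul1,r2:Add1,r3:4,r4:1
c21: CDB Mul1=1 | r0:-2,r1:1,r2:Add1,r3:4,r4:1
c22: - | r0:-2,r1:1,r2:Add1,r3:4,r4:1
c23: - | r0:-2,r1:1,r2:Add1,r3:4,r4:1
c24: CDB Add1=0 | r0:-2,r1:1,r2:0,r3:4,r4:1

STATUS = VALUE 0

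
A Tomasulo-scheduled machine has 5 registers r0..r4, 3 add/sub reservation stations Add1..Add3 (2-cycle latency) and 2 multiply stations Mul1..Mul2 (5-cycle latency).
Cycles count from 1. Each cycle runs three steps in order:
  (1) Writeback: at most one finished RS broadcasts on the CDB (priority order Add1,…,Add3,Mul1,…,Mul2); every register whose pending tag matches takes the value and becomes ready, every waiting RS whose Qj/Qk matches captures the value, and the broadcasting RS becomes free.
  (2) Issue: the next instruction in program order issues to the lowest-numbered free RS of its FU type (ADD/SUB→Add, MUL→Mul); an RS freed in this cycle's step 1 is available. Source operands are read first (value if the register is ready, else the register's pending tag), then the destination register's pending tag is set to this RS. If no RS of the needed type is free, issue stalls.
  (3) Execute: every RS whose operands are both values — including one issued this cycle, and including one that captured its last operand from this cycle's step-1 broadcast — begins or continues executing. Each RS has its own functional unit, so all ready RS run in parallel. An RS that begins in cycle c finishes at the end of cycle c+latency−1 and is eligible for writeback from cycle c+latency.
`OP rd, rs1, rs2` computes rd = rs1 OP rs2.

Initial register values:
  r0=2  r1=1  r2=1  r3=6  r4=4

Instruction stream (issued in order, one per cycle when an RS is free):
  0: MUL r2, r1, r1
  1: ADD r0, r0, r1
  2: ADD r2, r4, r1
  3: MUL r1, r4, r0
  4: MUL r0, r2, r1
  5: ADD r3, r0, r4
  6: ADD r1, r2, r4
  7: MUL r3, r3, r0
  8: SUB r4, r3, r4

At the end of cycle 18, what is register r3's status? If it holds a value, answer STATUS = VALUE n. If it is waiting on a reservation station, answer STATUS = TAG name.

STATUS = TAG Mul2

  c1: issue MUL r2<-Mul1  regs: r0:2,r1:1,r2:Mul1,r3:6,r4:4
  c2: issue ADD r0<-Add1  regs: r0:Add1,r1:1,r2:Mul1,r3:6,r4:4
  c3: issue ADD r2<-Add2  regs: r0:Add1,r1:1,r2:Add2,r3:6,r4:4
  c4: CDB Add1=3; issue MUL r1<-Mul2  regs: r0:3,r1:Mul2,r2:Add2,r3:6,r4:4
  c5: CDB Add2=5; stall  regs: r0:3,r1:Mul2,r2:5,r3:6,r4:4
  c6: CDB Mul1=1; issue MUL r0<-Mul1  regs: r0:Mul1,r1:Mul2,r2:5,r3:6,r4:4
  c7: issue ADD r3<-Add1  regs: r0:Mul1,r1:Mul2,r2:5,r3:Add1,r4:4
  c8: issue ADD r1<-Add2  regs: r0:Mul1,r1:Add2,r2:5,r3:Add1,r4:4
  c9: CDB Mul2=12; issue MUL r3<-Mul2  regs: r0:Mul1,r1:Add2,r2:5,r3:Mul2,r4:4
  c10: CDB Add2=9; issue SUB r4<-Add2  regs: r0:Mul1,r1:9,r2:5,r3:Mul2,r4:Add2
  c11: -  regs: r0:Mul1,r1:9,r2:5,r3:Mul2,r4:Add2
  c12: -  regs: r0:Mul1,r1:9,r2:5,r3:Mul2,r4:Add2
  c13: -  regs: r0:Mul1,r1:9,r2:5,r3:Mul2,r4:Add2
  c14: CDB Mul1=60  regs: r0:60,r1:9,r2:5,r3:Mul2,r4:Add2
  c15: -  regs: r0:60,r1:9,r2:5,r3:Mul2,r4:Add2
  c16: CDB Add1=64  regs: r0:60,r1:9,r2:5,r3:Mul2,r4:Add2
  c17: -  regs: r0:60,r1:9,r2:5,r3:Mul2,r4:Add2
  c18: -  regs: r0:60,r1:9,r2:5,r3:Mul2,r4:Add2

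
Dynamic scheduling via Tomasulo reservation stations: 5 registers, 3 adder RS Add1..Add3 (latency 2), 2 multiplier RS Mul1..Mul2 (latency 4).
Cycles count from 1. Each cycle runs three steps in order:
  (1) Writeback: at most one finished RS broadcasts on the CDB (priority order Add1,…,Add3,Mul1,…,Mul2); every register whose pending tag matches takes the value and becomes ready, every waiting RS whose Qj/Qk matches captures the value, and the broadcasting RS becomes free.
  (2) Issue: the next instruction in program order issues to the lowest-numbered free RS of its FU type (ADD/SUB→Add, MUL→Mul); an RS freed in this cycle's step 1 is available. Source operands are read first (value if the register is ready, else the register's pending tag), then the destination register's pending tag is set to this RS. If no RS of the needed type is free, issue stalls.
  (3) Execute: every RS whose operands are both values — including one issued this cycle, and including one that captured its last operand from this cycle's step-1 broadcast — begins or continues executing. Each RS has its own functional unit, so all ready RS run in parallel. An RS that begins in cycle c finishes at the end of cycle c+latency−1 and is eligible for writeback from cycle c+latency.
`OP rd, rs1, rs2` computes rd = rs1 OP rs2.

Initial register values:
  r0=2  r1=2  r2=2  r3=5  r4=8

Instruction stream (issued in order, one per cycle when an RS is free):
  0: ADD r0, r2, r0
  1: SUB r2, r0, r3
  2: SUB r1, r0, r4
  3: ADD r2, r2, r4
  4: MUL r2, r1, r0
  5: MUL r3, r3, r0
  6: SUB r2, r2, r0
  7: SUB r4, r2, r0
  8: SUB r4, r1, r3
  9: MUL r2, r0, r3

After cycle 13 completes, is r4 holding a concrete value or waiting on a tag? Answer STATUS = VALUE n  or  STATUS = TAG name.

STATUS = VALUE -24

cycle 1: issue ADD r0<-Add1 // r0:Add1,r1:2,r2:2,r3:5,r4:8
cycle 2: issue SUB r2<-Add2 // r0:Add1,r1:2,r2:Add2,r3:5,r4:8
cycle 3: CDB Add1=4; issue SUB r1<-Add1 // r0:4,r1:Add1,r2:Add2,r3:5,r4:8
cycle 4: issue ADD r2<-Add3 // r0:4,r1:Add1,r2:Add3,r3:5,r4:8
cycle 5: CDB Add1=-4; issue MUL r2<-Mul1 // r0:4,r1:-4,r2:Mul1,r3:5,r4:8
cycle 6: CDB Add2=-1; issue MUL r3<-Mul2 // r0:4,r1:-4,r2:Mul1,r3:Mul2,r4:8
cycle 7: issue SUB r2<-Add1 // r0:4,r1:-4,r2:Add1,r3:Mul2,r4:8
cycle 8: CDB Add3=7; issue SUB r4<-Add2 // r0:4,r1:-4,r2:Add1,r3:Mul2,r4:Add2
cycle 9: CDB Mul1=-16; issue SUB r4<-Add3 // r0:4,r1:-4,r2:Add1,r3:Mul2,r4:Add3
cycle 10: CDB Mul2=20; issue MUL r2<-Mul1 // r0:4,r1:-4,r2:Mul1,r3:20,r4:Add3
cycle 11: CDB Add1=-20 // r0:4,r1:-4,r2:Mul1,r3:20,r4:Add3
cycle 12: CDB Add3=-24 // r0:4,r1:-4,r2:Mul1,r3:20,r4:-24
cycle 13: CDB Add2=-24 // r0:4,r1:-4,r2:Mul1,r3:20,r4:-24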